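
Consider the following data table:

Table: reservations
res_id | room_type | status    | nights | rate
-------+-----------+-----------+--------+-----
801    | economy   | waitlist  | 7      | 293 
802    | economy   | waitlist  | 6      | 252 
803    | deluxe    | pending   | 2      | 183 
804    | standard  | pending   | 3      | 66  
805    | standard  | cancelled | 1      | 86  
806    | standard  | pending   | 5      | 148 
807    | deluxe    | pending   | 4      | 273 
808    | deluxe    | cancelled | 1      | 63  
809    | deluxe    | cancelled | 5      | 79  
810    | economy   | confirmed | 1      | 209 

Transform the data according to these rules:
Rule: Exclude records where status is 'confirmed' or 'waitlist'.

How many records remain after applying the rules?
7

Step 1: Count records to exclude
  - 1 (confirmed) + 2 (waitlist) = 3 records
Step 2: Total records: 10
Step 3: Remaining = 10 - 3 = 7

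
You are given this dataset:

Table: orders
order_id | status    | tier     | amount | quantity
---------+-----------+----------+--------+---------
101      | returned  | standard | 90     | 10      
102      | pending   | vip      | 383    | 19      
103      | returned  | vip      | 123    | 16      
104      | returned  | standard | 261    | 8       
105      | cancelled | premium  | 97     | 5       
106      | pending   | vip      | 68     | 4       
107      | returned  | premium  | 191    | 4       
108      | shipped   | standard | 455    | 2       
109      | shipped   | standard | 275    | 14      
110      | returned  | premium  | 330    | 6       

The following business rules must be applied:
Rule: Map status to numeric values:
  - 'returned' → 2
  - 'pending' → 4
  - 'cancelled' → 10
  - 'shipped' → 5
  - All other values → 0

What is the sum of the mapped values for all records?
38

Step 1: Apply mapping to each record
Step 2: Count by status:
  'returned': 5 records × 2 = 10
  'pending': 2 records × 4 = 8
  'cancelled': 1 records × 10 = 10
  'shipped': 2 records × 5 = 10
Step 3: Sum all mapped values = 38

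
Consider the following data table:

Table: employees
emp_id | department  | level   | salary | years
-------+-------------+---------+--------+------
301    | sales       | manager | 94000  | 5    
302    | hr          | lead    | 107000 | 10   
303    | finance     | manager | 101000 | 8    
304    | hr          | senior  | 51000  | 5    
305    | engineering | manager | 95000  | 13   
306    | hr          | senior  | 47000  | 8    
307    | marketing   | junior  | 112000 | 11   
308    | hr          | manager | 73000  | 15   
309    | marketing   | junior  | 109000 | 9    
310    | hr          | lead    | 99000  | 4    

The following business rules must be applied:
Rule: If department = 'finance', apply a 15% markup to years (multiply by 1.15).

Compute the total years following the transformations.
89.2

Step 1: Records with department = 'finance' have total years = 8
Step 2: Apply multiplier: 8 × 1.15 = 9.2
Step 3: Other records total: 80
Step 4: Final sum = 9.2 + 80 = 89.2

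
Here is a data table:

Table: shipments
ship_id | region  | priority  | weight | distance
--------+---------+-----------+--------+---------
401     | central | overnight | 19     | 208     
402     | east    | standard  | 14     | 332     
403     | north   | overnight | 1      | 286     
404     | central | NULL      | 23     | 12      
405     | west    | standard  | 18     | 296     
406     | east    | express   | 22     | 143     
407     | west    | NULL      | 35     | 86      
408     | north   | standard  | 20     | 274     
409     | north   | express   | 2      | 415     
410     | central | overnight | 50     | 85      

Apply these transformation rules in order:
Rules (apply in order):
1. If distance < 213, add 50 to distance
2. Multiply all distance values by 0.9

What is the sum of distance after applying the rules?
2148.3

Step 1: Apply Rule 1 - Add 50 to records with distance < 213
  - 5 records affected: 534 + (5 × 50) = 784
  - Unaffected records: 1603
  - Sum after Rule 1: 2387
Step 2: Apply Rule 2 - Multiply all by 0.9
  - 2387 × 0.9 = 2148.3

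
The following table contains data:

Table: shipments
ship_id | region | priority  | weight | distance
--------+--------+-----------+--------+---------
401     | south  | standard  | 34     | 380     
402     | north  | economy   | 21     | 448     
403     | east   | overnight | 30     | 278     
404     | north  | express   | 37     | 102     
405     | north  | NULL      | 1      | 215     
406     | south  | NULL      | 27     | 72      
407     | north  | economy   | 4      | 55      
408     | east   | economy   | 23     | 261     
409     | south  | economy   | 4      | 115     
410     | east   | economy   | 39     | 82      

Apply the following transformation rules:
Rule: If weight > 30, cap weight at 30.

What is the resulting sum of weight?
200

Step 1: 3 records have weight > 30
Step 2: These records originally summed to 110
Step 3: After capping: 3 × 30 = 90
Step 4: Unaffected records sum: 110
Step 5: Final sum = 90 + 110 = 200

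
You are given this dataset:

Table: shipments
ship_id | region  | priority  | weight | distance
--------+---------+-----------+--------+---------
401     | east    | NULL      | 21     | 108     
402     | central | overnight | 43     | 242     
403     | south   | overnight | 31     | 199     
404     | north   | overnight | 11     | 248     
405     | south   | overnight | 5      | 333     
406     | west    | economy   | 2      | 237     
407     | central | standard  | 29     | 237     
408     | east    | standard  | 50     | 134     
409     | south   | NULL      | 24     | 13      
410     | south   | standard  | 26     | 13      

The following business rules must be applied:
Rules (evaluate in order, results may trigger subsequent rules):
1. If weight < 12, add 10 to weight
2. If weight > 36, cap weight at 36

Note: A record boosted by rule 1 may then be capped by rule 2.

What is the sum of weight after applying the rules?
251

Step 1: Apply rule 1 to records with weight < 12
  - 3 records get bonus of 10
  - Of these, 0 records then exceed 36 and get capped
Step 2: Apply rule 2 to records with weight > 36
  - 2 records (original) are capped
Step 3: Calculate final sum = 251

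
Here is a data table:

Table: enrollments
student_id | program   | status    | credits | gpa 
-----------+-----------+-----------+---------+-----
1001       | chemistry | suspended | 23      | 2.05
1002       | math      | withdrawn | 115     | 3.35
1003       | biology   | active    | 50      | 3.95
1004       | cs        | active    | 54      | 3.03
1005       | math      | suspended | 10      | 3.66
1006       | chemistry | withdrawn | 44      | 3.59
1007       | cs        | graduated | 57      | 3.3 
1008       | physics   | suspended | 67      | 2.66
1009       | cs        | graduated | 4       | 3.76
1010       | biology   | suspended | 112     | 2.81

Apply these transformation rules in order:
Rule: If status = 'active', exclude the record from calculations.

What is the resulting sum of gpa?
25.18

Step 1: Identify records where status = 'active'
Step 2: The excluded records sum to 6.98
Step 3: Original total gpa = 32.16
Step 4: Remaining total = 32.16 - 6.98 = 25.18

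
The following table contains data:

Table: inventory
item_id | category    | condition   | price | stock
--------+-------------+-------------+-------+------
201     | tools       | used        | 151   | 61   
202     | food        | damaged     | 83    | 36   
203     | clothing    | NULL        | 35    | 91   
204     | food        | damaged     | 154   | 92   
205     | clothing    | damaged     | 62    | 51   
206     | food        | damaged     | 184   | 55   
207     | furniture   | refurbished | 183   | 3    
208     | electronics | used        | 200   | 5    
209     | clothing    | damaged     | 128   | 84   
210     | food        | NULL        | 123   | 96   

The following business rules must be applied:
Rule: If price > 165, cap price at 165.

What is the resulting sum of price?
1231

Step 1: 3 records have price > 165
Step 2: These records originally summed to 567
Step 3: After capping: 3 × 165 = 495
Step 4: Unaffected records sum: 736
Step 5: Final sum = 495 + 736 = 1231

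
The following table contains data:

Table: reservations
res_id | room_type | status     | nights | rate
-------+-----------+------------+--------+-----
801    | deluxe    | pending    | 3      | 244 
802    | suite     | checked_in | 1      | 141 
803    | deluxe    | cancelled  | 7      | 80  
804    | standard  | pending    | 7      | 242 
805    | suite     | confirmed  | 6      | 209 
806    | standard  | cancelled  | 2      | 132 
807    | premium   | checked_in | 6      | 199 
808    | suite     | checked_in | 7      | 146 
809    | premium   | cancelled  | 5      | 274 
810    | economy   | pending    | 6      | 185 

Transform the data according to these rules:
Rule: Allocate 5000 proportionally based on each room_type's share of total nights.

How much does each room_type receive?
deluxe: 1000.0, economy: 600.0, premium: 1100.0, standard: 900.0, suite: 1400.0

Step 1: Calculate total nights = 50
Step 2: Calculate each room_type's proportion:
  deluxe: 10/50 = 20.00% → 1000.0
  economy: 6/50 = 12.00% → 600.0
  premium: 11/50 = 22.00% → 1100.0
  standard: 9/50 = 18.00% → 900.0
  suite: 14/50 = 28.00% → 1400.0
Step 3: Verify: sum of allocations ≈ 5000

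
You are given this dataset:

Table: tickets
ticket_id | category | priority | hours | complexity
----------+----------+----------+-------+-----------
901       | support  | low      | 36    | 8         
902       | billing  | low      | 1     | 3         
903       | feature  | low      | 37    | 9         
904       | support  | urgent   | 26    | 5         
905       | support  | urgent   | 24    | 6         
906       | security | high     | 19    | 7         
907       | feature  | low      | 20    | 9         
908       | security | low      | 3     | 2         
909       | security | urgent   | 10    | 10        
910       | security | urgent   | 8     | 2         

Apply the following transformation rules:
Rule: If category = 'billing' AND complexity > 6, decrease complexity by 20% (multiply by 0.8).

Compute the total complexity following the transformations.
61

Step 1: Find records where category = 'billing' AND complexity > 6
Step 2: 0 records match, summing to 0
Step 3: After multiplier: 0 × 0.8 = 0.0
Step 4: Unaffected records sum: 61
Step 5: Final sum = 0.0 + 61 = 61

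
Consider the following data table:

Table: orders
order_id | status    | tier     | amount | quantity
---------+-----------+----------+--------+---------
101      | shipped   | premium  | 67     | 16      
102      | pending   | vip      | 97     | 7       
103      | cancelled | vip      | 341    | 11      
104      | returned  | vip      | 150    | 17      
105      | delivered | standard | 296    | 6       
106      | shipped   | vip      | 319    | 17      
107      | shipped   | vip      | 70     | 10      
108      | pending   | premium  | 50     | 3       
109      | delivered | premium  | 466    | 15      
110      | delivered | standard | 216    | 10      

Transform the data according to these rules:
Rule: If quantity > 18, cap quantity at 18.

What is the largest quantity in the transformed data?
17

Step 1: Original maximum quantity = 17
Step 2: Check cap of 18 against maximum
Step 3: No records exceed the cap (max 17 <= cap 18), so no capping applies
Step 4: Maximum after transformation = 17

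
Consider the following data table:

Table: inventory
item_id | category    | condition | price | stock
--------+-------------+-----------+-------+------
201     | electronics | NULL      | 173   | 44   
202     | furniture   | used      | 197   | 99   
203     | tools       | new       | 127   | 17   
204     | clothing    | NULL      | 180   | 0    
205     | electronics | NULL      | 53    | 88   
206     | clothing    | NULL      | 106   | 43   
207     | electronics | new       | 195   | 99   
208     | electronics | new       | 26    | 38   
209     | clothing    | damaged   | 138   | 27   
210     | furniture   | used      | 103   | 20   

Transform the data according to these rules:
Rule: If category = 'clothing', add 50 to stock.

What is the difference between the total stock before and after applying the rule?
150

Step 1: Original sum of stock = 475
Step 2: 3 records have category = 'clothing'
Step 3: Each affected record changes by 50
Step 4: Total change = 3 × 50 = 150
Step 5: New sum = 475 + 150 = 625
Step 6: Difference = |625 - 475| = 150
        (Sum increased by 150)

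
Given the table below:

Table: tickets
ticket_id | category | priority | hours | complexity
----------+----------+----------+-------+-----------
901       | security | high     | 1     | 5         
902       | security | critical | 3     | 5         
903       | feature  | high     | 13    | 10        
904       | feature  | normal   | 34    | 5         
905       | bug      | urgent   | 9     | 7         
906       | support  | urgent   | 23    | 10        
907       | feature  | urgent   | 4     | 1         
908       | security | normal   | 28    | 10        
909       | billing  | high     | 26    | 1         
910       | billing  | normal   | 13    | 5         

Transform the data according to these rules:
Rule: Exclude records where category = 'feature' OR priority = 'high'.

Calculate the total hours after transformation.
76

Step 1: Find records where category = 'feature' OR priority = 'high'
Step 2: 5 records match, summing to 78
Step 3: Original sum: 154
Step 4: Remaining sum = 154 - 78 = 76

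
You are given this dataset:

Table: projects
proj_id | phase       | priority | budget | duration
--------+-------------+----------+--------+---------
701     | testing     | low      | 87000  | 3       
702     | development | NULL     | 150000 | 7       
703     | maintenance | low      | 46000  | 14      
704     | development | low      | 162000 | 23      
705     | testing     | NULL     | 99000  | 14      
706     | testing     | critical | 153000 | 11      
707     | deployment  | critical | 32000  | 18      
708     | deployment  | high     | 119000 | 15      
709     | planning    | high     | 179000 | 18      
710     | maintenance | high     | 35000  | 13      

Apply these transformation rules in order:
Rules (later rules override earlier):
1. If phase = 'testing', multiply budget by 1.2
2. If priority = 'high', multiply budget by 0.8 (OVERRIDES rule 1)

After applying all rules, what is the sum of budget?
1063200.0

Step 1: Rule 2 takes priority for records with priority = 'high'
  - 3 records: 333000 × 0.8 = 266400.0
Step 2: Rule 1 applies to remaining records with phase = 'testing'
  - 3 records: 339000 × 1.2 = 406800.0
Step 3: Other records unchanged: 390000
Step 4: Final sum = 266400.0 + 406800.0 + 390000 = 1063200.0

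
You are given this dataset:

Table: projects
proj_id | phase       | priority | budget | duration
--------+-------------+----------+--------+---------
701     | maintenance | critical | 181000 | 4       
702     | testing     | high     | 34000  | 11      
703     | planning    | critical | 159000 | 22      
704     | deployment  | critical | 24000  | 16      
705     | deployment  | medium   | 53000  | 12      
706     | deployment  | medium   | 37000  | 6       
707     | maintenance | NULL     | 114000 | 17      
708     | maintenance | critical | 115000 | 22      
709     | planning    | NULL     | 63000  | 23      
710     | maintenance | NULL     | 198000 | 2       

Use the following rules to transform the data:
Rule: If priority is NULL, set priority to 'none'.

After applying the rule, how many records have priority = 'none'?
3

Step 1: Count records where priority IS NULL
Step 2: Found 3 records with NULL priority
Step 3: These records will have priority set to 'none'
Step 4: Records already having priority = 'none': 0
Step 5: Answer: 3 + 0 = 3 records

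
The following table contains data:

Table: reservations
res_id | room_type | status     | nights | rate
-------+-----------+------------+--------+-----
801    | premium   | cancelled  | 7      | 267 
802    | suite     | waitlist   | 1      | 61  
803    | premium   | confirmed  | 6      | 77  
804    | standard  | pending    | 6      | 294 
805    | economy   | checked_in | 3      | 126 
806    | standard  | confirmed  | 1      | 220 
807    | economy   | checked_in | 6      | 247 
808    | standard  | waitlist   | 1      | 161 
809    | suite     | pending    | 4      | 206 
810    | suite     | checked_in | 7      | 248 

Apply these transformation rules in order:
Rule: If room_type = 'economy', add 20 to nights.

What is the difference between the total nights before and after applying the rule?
40

Step 1: Original sum of nights = 42
Step 2: 2 records have room_type = 'economy'
Step 3: Each affected record changes by 20
Step 4: Total change = 2 × 20 = 40
Step 5: New sum = 42 + 40 = 82
Step 6: Difference = |82 - 42| = 40
        (Sum increased by 40)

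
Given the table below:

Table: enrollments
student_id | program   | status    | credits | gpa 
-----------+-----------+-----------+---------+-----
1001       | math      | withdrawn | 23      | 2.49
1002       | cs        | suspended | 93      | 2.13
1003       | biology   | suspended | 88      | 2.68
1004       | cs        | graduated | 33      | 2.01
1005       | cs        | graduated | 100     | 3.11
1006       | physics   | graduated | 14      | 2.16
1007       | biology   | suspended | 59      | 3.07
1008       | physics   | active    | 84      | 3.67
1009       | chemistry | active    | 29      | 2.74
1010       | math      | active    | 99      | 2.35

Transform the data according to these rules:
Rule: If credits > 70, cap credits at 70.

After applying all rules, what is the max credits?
70

Step 1: Original maximum credits = 100
Step 2: Apply cap at 70
Step 3: 5 records had credits > 70 and were capped
Step 4: Maximum after transformation = 70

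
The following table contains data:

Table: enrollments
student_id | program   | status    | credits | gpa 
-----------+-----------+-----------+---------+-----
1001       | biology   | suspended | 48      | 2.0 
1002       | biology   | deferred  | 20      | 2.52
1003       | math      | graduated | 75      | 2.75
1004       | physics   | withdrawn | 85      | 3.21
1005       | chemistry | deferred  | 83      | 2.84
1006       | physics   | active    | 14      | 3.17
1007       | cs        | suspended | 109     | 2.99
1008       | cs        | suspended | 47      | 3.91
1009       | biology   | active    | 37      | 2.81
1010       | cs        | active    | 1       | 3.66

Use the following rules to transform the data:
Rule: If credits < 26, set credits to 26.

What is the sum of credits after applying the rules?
562

Step 1: 3 records have credits < 26
Step 2: These records originally summed to 35
Step 3: After setting to minimum: 3 × 26 = 78
Step 4: Unaffected records sum: 484
Step 5: Final sum = 78 + 484 = 562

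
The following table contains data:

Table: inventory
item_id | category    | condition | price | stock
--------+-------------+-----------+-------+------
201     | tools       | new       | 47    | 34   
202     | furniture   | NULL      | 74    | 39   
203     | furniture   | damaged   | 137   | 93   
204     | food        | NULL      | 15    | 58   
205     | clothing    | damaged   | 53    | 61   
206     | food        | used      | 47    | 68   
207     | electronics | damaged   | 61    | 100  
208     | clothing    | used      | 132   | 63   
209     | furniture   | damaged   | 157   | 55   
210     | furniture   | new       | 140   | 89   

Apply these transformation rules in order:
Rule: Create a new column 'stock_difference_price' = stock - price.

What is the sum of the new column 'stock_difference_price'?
-203

Step 1: For each record, compute stock - price
Example calculations:
  34 - 47 = -13
  39 - 74 = -35
  93 - 137 = -44
  ...
Step 2: Sum all derived values
Step 3: Total = -203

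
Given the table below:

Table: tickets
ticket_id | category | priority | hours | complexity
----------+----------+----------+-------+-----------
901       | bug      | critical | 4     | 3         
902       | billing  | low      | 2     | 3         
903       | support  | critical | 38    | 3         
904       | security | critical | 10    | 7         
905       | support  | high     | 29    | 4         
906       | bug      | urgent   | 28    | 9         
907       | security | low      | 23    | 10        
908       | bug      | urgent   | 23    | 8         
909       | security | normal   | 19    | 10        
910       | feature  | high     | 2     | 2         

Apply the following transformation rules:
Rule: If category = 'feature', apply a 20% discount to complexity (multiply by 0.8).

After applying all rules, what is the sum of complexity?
58.6

Step 1: Records with category = 'feature' have total complexity = 2
Step 2: Apply multiplier: 2 × 0.8 = 1.6
Step 3: Other records total: 57
Step 4: Final sum = 1.6 + 57 = 58.6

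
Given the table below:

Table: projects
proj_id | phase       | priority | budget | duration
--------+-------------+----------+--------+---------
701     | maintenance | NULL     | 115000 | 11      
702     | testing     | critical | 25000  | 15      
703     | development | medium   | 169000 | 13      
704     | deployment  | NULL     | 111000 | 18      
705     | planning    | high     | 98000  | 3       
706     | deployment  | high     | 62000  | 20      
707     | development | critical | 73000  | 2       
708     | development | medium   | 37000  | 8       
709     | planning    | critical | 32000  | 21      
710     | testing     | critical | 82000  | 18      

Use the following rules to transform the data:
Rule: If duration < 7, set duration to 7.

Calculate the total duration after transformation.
138

Step 1: 2 records have duration < 7
Step 2: These records originally summed to 5
Step 3: After setting to minimum: 2 × 7 = 14
Step 4: Unaffected records sum: 124
Step 5: Final sum = 14 + 124 = 138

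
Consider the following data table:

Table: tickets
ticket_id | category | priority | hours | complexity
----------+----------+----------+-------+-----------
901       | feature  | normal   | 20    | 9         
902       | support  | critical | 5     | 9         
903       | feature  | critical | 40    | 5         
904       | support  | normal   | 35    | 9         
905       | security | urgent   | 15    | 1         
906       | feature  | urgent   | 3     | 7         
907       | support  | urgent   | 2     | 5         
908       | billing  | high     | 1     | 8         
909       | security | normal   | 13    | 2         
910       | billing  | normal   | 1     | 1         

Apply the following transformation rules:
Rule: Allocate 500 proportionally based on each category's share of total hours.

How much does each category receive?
billing: 7.41, feature: 233.33, security: 103.7, support: 155.56

Step 1: Calculate total hours = 135
Step 2: Calculate each category's proportion:
  billing: 2/135 = 1.48% → 7.41
  feature: 63/135 = 46.67% → 233.33
  security: 28/135 = 20.74% → 103.7
  support: 42/135 = 31.11% → 155.56
Step 3: Verify: sum of allocations ≈ 500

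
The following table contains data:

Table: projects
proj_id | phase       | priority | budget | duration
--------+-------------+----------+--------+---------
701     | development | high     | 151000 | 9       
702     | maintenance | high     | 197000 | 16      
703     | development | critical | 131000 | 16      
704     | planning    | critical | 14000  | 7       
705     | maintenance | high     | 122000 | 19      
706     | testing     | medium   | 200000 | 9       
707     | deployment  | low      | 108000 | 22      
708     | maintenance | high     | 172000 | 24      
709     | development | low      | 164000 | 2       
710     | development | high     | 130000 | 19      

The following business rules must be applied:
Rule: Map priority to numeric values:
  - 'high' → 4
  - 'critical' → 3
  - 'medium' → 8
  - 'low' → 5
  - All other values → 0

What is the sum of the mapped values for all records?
44

Step 1: Apply mapping to each record
Step 2: Count by status:
  'high': 5 records × 4 = 20
  'critical': 2 records × 3 = 6
  'medium': 1 records × 8 = 8
  'low': 2 records × 5 = 10
Step 3: Sum all mapped values = 44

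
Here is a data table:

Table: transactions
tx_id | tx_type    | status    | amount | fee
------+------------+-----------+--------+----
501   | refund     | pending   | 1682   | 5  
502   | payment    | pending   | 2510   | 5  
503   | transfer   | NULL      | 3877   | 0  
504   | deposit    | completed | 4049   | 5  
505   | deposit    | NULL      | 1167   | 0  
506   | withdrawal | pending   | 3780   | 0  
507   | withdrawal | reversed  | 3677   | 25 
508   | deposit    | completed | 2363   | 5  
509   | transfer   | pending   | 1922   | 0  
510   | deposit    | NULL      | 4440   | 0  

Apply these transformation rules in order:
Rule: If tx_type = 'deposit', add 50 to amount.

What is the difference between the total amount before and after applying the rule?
200

Step 1: Original sum of amount = 29467
Step 2: 4 records have tx_type = 'deposit'
Step 3: Each affected record changes by 50
Step 4: Total change = 4 × 50 = 200
Step 5: New sum = 29467 + 200 = 29667
Step 6: Difference = |29667 - 29467| = 200
        (Sum increased by 200)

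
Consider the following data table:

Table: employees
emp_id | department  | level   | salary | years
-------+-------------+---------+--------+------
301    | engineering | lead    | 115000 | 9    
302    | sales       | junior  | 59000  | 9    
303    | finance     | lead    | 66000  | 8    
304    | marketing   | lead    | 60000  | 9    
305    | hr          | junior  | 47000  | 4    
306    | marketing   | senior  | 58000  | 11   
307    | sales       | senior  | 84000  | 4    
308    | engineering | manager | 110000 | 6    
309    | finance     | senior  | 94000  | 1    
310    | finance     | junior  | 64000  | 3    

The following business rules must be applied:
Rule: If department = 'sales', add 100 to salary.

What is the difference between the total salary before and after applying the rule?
200

Step 1: Original sum of salary = 757000
Step 2: 2 records have department = 'sales'
Step 3: Each affected record changes by 100
Step 4: Total change = 2 × 100 = 200
Step 5: New sum = 757000 + 200 = 757200
Step 6: Difference = |757200 - 757000| = 200
        (Sum increased by 200)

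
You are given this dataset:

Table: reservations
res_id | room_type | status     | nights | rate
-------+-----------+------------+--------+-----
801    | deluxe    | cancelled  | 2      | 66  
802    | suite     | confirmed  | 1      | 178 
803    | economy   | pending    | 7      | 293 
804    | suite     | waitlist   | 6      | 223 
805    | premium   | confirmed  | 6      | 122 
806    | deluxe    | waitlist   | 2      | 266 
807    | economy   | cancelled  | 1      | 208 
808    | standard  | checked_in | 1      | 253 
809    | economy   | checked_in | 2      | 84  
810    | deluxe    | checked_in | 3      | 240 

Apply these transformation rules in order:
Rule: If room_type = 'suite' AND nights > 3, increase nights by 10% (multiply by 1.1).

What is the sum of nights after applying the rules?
31.6

Step 1: Find records where room_type = 'suite' AND nights > 3
Step 2: 1 records match, summing to 6
Step 3: After multiplier: 6 × 1.1 = 6.6
Step 4: Unaffected records sum: 25
Step 5: Final sum = 6.6 + 25 = 31.6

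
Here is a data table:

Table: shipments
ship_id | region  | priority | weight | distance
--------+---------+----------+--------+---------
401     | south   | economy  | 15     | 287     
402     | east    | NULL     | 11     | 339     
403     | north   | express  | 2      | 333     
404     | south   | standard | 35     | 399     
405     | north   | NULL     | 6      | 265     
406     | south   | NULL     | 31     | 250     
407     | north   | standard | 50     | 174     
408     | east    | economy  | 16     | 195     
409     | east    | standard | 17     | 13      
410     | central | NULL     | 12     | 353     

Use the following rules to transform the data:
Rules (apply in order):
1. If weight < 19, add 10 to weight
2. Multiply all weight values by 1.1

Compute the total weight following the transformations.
291.5

Step 1: Apply Rule 1 - Add 10 to records with weight < 19
  - 7 records affected: 79 + (7 × 10) = 149
  - Unaffected records: 116
  - Sum after Rule 1: 265
Step 2: Apply Rule 2 - Multiply all by 1.1
  - 265 × 1.1 = 291.5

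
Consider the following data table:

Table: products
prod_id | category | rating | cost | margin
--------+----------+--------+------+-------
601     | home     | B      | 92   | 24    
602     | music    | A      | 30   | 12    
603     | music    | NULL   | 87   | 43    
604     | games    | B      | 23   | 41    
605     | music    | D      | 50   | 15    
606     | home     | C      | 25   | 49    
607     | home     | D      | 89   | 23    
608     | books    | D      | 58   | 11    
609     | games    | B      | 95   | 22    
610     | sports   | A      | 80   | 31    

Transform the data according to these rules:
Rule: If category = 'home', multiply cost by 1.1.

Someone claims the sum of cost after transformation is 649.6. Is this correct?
Yes, the result is correct.

Step 1: Calculate the correct sum after transformation
Step 2: Apply multiplier 1.1 to records where category = 'home'
Step 3: Correct result = 649.6
Step 4: Claimed result = 649.6
Step 5: 649.6 = 649.6 ✓
Conclusion: The claimed result is correct.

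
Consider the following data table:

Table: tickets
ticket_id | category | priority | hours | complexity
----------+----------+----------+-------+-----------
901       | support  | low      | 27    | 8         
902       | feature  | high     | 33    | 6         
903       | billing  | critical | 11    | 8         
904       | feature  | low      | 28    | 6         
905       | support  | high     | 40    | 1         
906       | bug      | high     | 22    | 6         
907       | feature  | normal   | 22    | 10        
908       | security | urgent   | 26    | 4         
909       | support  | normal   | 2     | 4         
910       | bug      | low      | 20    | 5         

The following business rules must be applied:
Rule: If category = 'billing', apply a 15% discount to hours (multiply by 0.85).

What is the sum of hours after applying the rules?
229.35

Step 1: Records with category = 'billing' have total hours = 11
Step 2: Apply multiplier: 11 × 0.85 = 9.35
Step 3: Other records total: 220
Step 4: Final sum = 9.35 + 220 = 229.35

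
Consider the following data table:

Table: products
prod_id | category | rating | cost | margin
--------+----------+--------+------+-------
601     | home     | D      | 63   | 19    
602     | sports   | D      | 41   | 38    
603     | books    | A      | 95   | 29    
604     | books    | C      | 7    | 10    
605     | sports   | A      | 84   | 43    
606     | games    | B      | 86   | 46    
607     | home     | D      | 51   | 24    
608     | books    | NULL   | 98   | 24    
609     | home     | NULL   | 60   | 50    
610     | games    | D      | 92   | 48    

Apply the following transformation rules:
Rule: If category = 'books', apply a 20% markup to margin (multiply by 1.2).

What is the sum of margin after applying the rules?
343.6

Step 1: Records with category = 'books' have total margin = 63
Step 2: Apply multiplier: 63 × 1.2 = 75.6
Step 3: Other records total: 268
Step 4: Final sum = 75.6 + 268 = 343.6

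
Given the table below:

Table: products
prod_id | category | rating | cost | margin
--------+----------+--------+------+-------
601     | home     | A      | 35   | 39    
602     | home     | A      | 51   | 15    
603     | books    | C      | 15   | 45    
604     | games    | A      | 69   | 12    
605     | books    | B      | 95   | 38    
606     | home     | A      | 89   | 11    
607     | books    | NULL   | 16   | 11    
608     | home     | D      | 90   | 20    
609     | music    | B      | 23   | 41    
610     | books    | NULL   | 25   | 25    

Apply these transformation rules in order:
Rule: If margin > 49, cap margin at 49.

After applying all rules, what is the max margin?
45

Step 1: Original maximum margin = 45
Step 2: Check cap of 49 against maximum
Step 3: No records exceed the cap (max 45 <= cap 49), so no capping applies
Step 4: Maximum after transformation = 45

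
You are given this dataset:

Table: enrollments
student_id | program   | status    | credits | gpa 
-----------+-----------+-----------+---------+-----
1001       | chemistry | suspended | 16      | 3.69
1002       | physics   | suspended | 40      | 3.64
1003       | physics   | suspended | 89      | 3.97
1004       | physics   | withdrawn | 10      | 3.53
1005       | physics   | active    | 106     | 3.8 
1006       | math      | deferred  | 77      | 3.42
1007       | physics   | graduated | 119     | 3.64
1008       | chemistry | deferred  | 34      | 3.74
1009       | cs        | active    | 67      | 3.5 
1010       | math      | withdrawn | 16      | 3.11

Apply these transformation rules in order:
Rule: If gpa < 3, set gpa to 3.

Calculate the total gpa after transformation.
36.04

Step 1: 0 records have gpa < 3
Step 2: These records originally summed to 0
Step 3: After setting to minimum: 0 × 3 = 0
Step 4: Unaffected records sum: 36.04
Step 5: Final sum = 0 + 36.04 = 36.04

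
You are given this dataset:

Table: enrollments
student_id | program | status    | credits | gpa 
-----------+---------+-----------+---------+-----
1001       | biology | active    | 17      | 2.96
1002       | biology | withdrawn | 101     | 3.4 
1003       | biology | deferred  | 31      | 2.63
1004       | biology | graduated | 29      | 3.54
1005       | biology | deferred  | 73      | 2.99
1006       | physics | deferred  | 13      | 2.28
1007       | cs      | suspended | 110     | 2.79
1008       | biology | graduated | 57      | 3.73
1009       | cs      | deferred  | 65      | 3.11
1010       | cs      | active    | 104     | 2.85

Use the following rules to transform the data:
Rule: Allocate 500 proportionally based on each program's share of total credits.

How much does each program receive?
biology: 256.67, cs: 232.5, physics: 10.83

Step 1: Calculate total credits = 600
Step 2: Calculate each program's proportion:
  biology: 308/600 = 51.33% → 256.67
  cs: 279/600 = 46.50% → 232.5
  physics: 13/600 = 2.17% → 10.83
Step 3: Verify: sum of allocations ≈ 500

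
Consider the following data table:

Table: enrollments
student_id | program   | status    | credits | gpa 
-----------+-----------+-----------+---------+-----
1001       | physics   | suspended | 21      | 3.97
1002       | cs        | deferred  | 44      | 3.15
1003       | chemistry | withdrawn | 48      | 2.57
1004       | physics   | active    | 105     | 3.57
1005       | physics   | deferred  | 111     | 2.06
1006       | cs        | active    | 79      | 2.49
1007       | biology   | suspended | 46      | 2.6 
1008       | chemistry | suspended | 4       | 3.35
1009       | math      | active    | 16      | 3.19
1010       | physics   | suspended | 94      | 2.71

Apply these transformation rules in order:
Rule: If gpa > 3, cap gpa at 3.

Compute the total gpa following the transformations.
27.43

Step 1: 5 records have gpa > 3
Step 2: These records originally summed to 17.23
Step 3: After capping: 5 × 3 = 15
Step 4: Unaffected records sum: 12.43
Step 5: Final sum = 15 + 12.43 = 27.43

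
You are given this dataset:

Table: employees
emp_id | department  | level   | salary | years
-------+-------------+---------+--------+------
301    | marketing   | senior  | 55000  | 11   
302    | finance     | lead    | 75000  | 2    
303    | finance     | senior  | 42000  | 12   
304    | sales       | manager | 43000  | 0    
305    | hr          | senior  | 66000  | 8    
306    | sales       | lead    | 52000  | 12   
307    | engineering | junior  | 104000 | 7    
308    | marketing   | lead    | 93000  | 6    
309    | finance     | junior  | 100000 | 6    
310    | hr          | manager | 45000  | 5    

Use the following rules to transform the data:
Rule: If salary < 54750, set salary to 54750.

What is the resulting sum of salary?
712000

Step 1: 4 records have salary < 54750
Step 2: These records originally summed to 182000
Step 3: After setting to minimum: 4 × 54750 = 219000
Step 4: Unaffected records sum: 493000
Step 5: Final sum = 219000 + 493000 = 712000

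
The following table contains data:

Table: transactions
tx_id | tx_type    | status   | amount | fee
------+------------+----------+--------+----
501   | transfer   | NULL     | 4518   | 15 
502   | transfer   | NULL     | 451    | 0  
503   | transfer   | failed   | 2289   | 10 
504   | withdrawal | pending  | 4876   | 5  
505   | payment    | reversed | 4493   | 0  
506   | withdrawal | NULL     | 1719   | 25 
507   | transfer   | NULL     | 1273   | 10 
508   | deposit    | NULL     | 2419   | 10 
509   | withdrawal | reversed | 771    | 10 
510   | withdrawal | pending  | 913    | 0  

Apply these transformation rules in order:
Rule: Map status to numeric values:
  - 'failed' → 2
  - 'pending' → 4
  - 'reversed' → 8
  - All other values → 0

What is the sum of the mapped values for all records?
26

Step 1: Apply mapping to each record
Step 2: Count by status:
  'failed': 1 records × 2 = 2
  'pending': 2 records × 4 = 8
  'reversed': 2 records × 8 = 16
Step 3: Sum all mapped values = 26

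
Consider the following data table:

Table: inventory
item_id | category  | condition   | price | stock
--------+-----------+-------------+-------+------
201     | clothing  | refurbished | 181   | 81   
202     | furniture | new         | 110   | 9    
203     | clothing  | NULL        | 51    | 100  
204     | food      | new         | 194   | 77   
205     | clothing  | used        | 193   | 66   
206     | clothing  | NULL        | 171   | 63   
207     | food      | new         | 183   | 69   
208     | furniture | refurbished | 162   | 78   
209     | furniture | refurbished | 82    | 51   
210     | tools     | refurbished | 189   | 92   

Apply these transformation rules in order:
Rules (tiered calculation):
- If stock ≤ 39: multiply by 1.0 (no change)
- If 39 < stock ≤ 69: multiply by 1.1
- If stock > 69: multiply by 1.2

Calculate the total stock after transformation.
796.5

Step 1: Tier 1 (stock ≤ 39): 1 records, sum = 9 × 1.0 = 9.0
Step 2: Tier 2 (39 < stock ≤ 69): 4 records, sum = 249 × 1.1 = 273.9
Step 3: Tier 3 (stock > 69): 5 records, sum = 428 × 1.2 = 513.6
Step 4: Final sum = 9.0 + 273.9 + 513.6 = 796.5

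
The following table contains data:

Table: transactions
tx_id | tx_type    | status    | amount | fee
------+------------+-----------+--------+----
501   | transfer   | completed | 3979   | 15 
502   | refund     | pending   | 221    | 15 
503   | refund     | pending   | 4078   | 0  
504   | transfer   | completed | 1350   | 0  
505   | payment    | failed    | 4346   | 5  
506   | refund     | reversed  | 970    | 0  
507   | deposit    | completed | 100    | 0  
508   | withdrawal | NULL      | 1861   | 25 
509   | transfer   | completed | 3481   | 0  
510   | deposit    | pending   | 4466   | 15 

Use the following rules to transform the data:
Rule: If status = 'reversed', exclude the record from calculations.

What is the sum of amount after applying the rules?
23882

Step 1: Identify records where status = 'reversed'
Step 2: The excluded records sum to 970
Step 3: Original total amount = 24852
Step 4: Remaining total = 24852 - 970 = 23882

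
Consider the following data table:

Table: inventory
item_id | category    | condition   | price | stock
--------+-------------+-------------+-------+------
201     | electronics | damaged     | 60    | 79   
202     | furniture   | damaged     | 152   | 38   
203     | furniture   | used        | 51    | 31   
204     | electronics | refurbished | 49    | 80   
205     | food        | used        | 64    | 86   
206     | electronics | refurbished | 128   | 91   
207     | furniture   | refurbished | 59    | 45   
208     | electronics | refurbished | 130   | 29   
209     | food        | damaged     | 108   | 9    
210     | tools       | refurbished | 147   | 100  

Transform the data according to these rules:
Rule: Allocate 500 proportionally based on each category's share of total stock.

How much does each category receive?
electronics: 237.24, food: 80.78, furniture: 96.94, tools: 85.03

Step 1: Calculate total stock = 588
Step 2: Calculate each category's proportion:
  electronics: 279/588 = 47.45% → 237.24
  food: 95/588 = 16.16% → 80.78
  furniture: 114/588 = 19.39% → 96.94
  tools: 100/588 = 17.01% → 85.03
Step 3: Verify: sum of allocations ≈ 500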